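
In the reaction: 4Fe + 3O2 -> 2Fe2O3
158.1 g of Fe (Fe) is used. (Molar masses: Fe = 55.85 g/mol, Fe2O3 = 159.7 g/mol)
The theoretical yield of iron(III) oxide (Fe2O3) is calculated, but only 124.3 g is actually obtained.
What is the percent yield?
Moles of Fe = 158.1 g ÷ 55.85 g/mol = 2.8308 mol
Mole ratio: 2 mol Fe2O3 / 4 mol Fe
Moles of Fe2O3 = 2.8308 × (2/4) = 1.4154 mol
Theoretical yield = 1.4154 mol × 159.7 g/mol = 226.04 g
Actual yield = 124.3 g
Percent yield = (124.3 / 226.04) × 100% = 55.0%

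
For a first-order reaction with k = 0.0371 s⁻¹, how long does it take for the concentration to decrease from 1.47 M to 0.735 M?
18.68 s

From ln[A] = ln[A]₀ - k·t: t = ln([A]₀/[A])/k = ln(1.47/0.735)/0.0371 = ln(2.0000)/0.0371 = 0.6931/0.0371 = 18.68 s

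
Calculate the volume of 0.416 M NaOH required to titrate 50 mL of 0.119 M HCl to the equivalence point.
V_{base} = 14.3 mL

At equivalence: moles acid = moles base.
moles HCl = 0.119 M × 0.05 L = 0.00595 mol
V_NaOH = 0.00595 mol ÷ 0.416 M = 0.0143 L = 14.3 mL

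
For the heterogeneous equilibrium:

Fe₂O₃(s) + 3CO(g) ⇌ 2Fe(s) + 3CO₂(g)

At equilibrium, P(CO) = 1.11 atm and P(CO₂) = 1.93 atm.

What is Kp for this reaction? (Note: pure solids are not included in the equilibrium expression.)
K_p = 5.257

Solids (Fe₂O₃, Fe) are excluded.
Kp = P(CO₂)³/P(CO)³ = (1.93)³/(1.11)³ = 7.189/1.368 = 5.257.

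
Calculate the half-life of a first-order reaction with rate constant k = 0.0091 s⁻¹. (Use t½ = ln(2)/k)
76.17 s

t½ = ln(2)/k = 0.6931/0.0091 = 76.17 s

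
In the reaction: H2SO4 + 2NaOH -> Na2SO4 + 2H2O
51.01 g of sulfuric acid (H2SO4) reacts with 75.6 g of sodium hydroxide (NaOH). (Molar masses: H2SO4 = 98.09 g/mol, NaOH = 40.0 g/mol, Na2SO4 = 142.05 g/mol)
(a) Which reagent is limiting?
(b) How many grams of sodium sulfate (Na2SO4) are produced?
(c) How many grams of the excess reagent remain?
(a) H2SO4, (b) 73.87 g, (c) 34 g

Moles of H2SO4 = 51.01 g ÷ 98.09 g/mol = 0.520033 mol
Moles of NaOH = 75.6 g ÷ 40.0 g/mol = 1.89 mol
Moles ÷ coefficient: H2SO4: 0.520033/1 = 0.52, NaOH: 1.89/2 = 0.945
(a) H2SO4 has the smaller value, so H2SO4 is the limiting reagent.
(b) Moles of Na2SO4 = 0.520033 mol H2SO4 × (1/1) = 0.520033 mol; mass = 0.520033 mol × 142.05 g/mol = 73.87 g
(c) NaOH consumed = 0.520033 × (2/1) = 1.04007 mol; remaining = 1.89 − 1.04007 = 0.849935 mol; mass = 0.849935 mol × 40.0 g/mol = 34 g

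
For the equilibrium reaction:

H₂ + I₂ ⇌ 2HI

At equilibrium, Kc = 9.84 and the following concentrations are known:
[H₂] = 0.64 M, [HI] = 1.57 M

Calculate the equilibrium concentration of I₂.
[I₂] = 0.3914 M

Kc = ([HI]^2) / ([H₂] × [I₂]) = 9.84
[I₂]^1 = (product terms)/(Kc · other reactant terms) = 2.4649 / (9.84 · 0.64) = 0.3914
[I₂] = 0.3914 M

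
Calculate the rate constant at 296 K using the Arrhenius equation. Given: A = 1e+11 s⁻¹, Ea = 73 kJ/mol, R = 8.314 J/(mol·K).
1.31e-02 s⁻¹

k = A·exp(-Ea/(R·T)) = 1e+11·exp(-73000/(8.314·296)) = 1e+11·exp(-29.6634) = 1e+11·1.3102e-13 = 1.31e-02 s⁻¹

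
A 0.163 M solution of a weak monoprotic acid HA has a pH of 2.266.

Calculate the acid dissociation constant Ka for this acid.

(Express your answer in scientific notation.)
K_a = 1.86e-04

[H⁺] = 10^(−pH) = 10^(−2.266) = 5.420e-03 M. For HA ⇌ H⁺ + A⁻, Ka = x²/(C − x) = (5.420e-03)²/(0.163 − 5.420e-03) = 1.86e-04.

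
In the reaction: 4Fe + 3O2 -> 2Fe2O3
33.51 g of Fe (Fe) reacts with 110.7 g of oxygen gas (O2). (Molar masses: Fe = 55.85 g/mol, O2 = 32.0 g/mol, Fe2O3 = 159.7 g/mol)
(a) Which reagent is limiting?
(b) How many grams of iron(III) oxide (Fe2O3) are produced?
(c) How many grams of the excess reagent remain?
(a) Fe, (b) 47.91 g, (c) 96.3 g

Moles of Fe = 33.51 g ÷ 55.85 g/mol = 0.6 mol
Moles of O2 = 110.7 g ÷ 32.0 g/mol = 3.45938 mol
Moles ÷ coefficient: Fe: 0.6/4 = 0.15, O2: 3.45938/3 = 1.153
(a) Fe has the smaller value, so Fe is the limiting reagent.
(b) Moles of Fe2O3 = 0.6 mol Fe × (2/4) = 0.3 mol; mass = 0.3 mol × 159.7 g/mol = 47.91 g
(c) O2 consumed = 0.6 × (3/4) = 0.45 mol; remaining = 3.45938 − 0.45 = 3.00938 mol; mass = 3.00938 mol × 32.0 g/mol = 96.3 g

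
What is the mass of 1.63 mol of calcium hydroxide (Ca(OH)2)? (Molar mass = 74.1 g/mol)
Mass = 1.63 mol × 74.1 g/mol = 120.8 g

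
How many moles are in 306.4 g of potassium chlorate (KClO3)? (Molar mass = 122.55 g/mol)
Moles = 306.4 g ÷ 122.55 g/mol = 2.5 mol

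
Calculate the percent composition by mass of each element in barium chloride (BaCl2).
Ba: 65.95%, Cl: 34.05%

Molar mass of BaCl2 = 208.23 g/mol
% Ba = (1 × 137.33) / 208.23 × 100% = 137.33 / 208.23 × 100% = 65.95%
% Cl = (2 × 35.45) / 208.23 × 100% = 70.9 / 208.23 × 100% = 34.05%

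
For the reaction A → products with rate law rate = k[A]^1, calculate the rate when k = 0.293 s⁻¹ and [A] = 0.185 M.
0.0542 M/s

rate = k·[A]^1 = 0.293·(0.185)^1 = 0.293·0.185 = 0.0542 M/s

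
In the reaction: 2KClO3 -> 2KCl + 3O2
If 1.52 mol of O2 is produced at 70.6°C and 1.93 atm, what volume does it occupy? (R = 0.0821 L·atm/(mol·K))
T = 70.6°C + 273.15 = 343.75 K
V = nRT/P = (1.52 × 0.0821 × 343.75) / 1.93
V = 22.23 L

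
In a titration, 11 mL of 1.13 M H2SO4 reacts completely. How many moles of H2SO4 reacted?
Moles = Molarity × Volume (L)
Moles = 1.13 M × 0.011 L = 0.01243 mol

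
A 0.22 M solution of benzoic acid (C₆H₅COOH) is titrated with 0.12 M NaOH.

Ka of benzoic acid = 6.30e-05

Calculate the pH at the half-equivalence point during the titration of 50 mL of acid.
pH = pKa = 4.20

At the half-equivalence point, [HA] = [A⁻], so by Henderson–Hasselbalch pH = pKa + log(1) = pKa.
pKa = −log(6.30e-05) = 4.20.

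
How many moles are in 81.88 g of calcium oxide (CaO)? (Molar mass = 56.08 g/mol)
Moles = 81.88 g ÷ 56.08 g/mol = 1.46 mol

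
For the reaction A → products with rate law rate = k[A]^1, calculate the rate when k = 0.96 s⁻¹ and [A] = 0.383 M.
0.3677 M/s

rate = k·[A]^1 = 0.96·(0.383)^1 = 0.96·0.383 = 0.3677 M/s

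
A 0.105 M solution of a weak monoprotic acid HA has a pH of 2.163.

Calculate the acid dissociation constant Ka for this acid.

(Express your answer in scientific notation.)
K_a = 4.81e-04

[H⁺] = 10^(−pH) = 10^(−2.163) = 6.871e-03 M. For HA ⇌ H⁺ + A⁻, Ka = x²/(C − x) = (6.871e-03)²/(0.105 − 6.871e-03) = 4.81e-04.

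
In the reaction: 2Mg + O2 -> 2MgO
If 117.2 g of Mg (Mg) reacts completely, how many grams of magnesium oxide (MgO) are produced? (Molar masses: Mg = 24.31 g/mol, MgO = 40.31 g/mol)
Moles of Mg = 117.2 g ÷ 24.31 g/mol = 4.82106 mol
Mole ratio: 2 mol MgO / 2 mol Mg
Moles of MgO = 4.82106 × (2/2) = 4.82106 mol
Mass of MgO = 4.82106 mol × 40.31 g/mol = 194.3 g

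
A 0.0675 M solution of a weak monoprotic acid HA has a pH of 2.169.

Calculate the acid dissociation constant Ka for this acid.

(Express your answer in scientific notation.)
K_a = 7.56e-04

[H⁺] = 10^(−pH) = 10^(−2.169) = 6.776e-03 M. For HA ⇌ H⁺ + A⁻, Ka = x²/(C − x) = (6.776e-03)²/(0.0675 − 6.776e-03) = 7.56e-04.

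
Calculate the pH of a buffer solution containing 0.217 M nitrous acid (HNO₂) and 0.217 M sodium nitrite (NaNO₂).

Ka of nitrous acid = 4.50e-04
pH = 3.35

pKa = -log(4.50e-04) = 3.35. pH = pKa + log([A⁻]/[HA]) = 3.35 + log(0.217/0.217)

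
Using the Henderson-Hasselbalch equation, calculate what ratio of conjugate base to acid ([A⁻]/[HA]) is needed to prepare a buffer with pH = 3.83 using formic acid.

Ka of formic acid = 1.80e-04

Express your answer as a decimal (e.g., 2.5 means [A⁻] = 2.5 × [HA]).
[A⁻]/[HA] = 1.217

pKa = −log(1.80e-04) = 3.7447. pH = pKa + log([A⁻]/[HA]). 3.83 = 3.7447 + log(ratio). log(ratio) = 3.83 − 3.7447 = 0.0853. ratio = 10^(0.0853) = 1.217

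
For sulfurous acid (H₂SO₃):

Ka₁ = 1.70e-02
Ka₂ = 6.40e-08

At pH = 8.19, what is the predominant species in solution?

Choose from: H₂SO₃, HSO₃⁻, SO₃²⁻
SO₃²⁻

pKa1 = 1.77, pKa2 = 7.19. Each pKa is the crossover between adjacent species; pH = 8.19 lies in the region where SO₃²⁻ predominates.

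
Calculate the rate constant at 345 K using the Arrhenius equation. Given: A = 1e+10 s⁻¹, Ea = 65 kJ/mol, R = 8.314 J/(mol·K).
1.44e+00 s⁻¹

k = A·exp(-Ea/(R·T)) = 1e+10·exp(-65000/(8.314·345)) = 1e+10·exp(-22.6613) = 1e+10·1.4399e-10 = 1.44e+00 s⁻¹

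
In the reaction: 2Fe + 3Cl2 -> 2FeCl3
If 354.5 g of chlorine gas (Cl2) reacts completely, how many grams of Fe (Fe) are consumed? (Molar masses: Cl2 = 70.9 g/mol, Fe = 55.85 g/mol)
Moles of Cl2 = 354.5 g ÷ 70.9 g/mol = 5 mol
Mole ratio: 2 mol Fe / 3 mol Cl2
Moles of Fe = 5 × (2/3) = 3.33333 mol
Mass of Fe = 3.33333 mol × 55.85 g/mol = 186.2 g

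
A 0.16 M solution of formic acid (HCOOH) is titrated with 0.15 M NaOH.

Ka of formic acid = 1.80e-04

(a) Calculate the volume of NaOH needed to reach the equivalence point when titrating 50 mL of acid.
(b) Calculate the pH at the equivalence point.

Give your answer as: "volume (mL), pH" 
V = 53.3 mL, pH = 8.32

(a) At equivalence: moles acid = moles base.
moles acid = 0.16 × 0.05 = 0.008 mol; V_NaOH = 0.008/0.15 = 0.05333 L = 53.3 mL.
(b) At equivalence, all acid → conjugate base A⁻ at [A⁻] = 0.008/0.1033 = 0.07742 M.
Kb = Kw/Ka = 1.0e-14/1.80e-04 = 5.556e-11; [OH⁻] = √(Kb·[A⁻]) = 2.074e-06; pOH = 5.68; pH = 14 − pOH = 8.32.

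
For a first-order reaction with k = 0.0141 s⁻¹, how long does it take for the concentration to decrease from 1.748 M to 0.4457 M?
96.92 s

From ln[A] = ln[A]₀ - k·t: t = ln([A]₀/[A])/k = ln(1.748/0.4457)/0.0141 = ln(3.9219)/0.0141 = 1.3666/0.0141 = 96.92 s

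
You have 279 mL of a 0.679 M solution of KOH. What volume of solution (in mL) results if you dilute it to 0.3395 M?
Using M₁V₁ = M₂V₂:
0.679 × 279 = 0.3395 × V₂
V₂ = (0.679 × 279) / 0.3395 = 558 mL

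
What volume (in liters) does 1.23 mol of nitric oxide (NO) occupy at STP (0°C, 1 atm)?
At STP, 1 mol of gas occupies 22.4 L
Volume = 1.23 mol × 22.4 L/mol = 27.55 L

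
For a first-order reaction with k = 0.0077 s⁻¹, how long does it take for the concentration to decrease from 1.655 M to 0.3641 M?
196.64 s

From ln[A] = ln[A]₀ - k·t: t = ln([A]₀/[A])/k = ln(1.655/0.3641)/0.0077 = ln(4.5455)/0.0077 = 1.5141/0.0077 = 196.64 s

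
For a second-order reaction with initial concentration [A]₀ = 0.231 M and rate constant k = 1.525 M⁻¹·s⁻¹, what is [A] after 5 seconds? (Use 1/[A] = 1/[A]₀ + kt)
0.0837 M

1/[A] = 1/[A]₀ + k·t = 1/0.231 + (1.525)·(5) = 4.3290 + 7.6250 = 11.9540
[A] = 1/11.9540 = 0.0837 M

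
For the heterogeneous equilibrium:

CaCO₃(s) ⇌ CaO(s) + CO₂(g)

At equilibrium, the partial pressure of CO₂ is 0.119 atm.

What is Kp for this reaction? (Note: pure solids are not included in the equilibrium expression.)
K_p = 0.119

Solids (CaCO₃, CaO) have activity 1 and are excluded.
Kp = P(CO₂) = 0.119.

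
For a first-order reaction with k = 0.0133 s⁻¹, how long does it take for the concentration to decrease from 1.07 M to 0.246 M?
110.53 s

From ln[A] = ln[A]₀ - k·t: t = ln([A]₀/[A])/k = ln(1.07/0.246)/0.0133 = ln(4.3496)/0.0133 = 1.4701/0.0133 = 110.53 s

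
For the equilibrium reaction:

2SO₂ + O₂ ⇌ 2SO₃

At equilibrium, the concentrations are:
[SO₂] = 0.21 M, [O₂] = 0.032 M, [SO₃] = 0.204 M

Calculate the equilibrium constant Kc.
K_c = 29.4898

Kc = ([SO₃]^2) / ([SO₂]^2 × [O₂])
   = ((0.204)^2) / ((0.21)^2·(0.032))
   = 0.041616 / 0.0014112 = 29.4898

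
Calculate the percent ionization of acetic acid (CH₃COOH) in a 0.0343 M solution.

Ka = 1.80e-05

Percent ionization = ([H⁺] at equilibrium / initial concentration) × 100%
Percent ionization = 2.26%

Let x = [H⁺]. Ka = x²/(C - x) ⇒ x² + (1.80e-05)x - (1.80e-05)(0.0343) = 0. x = 7.7680e-04. Percent = (7.7680e-04/0.0343) × 100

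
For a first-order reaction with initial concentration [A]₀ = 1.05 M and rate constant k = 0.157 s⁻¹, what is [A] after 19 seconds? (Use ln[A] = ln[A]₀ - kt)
0.0532 M

ln[A] = ln[A]₀ - k·t = ln(1.05) - (0.157)·(19) = 0.0488 - 2.9830 = -2.9342
[A] = e^(-2.9342) = 0.0532 M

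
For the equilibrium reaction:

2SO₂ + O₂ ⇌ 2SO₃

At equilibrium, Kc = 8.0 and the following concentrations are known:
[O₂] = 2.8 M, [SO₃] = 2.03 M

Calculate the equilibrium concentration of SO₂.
[SO₂] = 0.4289 M

Kc = ([SO₃]^2) / ([SO₂]^2 × [O₂]) = 8.0
[SO₂]^2 = (product terms)/(Kc · other reactant terms) = 4.1209 / (8.0 · 2.8) = 0.18397
[SO₂] = (0.18397)^(1/2) = 0.4289 M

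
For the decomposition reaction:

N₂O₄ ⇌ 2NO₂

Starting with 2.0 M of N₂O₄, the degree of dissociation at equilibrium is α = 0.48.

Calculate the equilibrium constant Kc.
K_c = 3.5446

x = α·[A]₀ = 0.48 × 2.0 = 0.96 M dissociated.
At eq: [N₂O₄] = 2.0 − 0.96 = 1.04 M; [NO₂] = 2x = 1.92 M.
Kc = [NO₂]²/[N₂O₄] = (1.92)²/1.04 = 3.545.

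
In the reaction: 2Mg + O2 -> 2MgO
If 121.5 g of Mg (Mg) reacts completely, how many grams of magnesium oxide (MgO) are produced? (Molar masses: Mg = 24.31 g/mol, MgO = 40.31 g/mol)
Moles of Mg = 121.5 g ÷ 24.31 g/mol = 4.99794 mol
Mole ratio: 2 mol MgO / 2 mol Mg
Moles of MgO = 4.99794 × (2/2) = 4.99794 mol
Mass of MgO = 4.99794 mol × 40.31 g/mol = 201.5 g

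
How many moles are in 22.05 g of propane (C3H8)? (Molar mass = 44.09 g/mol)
Moles = 22.05 g ÷ 44.09 g/mol = 0.5001 mol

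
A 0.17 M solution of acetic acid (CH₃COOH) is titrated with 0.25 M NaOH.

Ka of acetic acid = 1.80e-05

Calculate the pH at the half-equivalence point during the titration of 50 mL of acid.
pH = pKa = 4.74

At the half-equivalence point, [HA] = [A⁻], so by Henderson–Hasselbalch pH = pKa + log(1) = pKa.
pKa = −log(1.80e-05) = 4.74.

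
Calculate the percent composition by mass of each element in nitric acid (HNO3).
H: 1.60%, N: 22.23%, O: 76.17%

Molar mass of HNO3 = 63.02 g/mol
% H = (1 × 1.008) / 63.02 × 100% = 1.008 / 63.02 × 100% = 1.60%
% N = (1 × 14.01) / 63.02 × 100% = 14.01 / 63.02 × 100% = 22.23%
% O = (3 × 16.0) / 63.02 × 100% = 48 / 63.02 × 100% = 76.17%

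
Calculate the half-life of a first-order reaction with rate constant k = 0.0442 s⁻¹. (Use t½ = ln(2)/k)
15.68 s

t½ = ln(2)/k = 0.6931/0.0442 = 15.68 s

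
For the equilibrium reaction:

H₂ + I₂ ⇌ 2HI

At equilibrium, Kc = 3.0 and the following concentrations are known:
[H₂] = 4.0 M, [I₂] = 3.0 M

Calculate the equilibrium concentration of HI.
[HI] = 6.0000 M

Kc = ([HI]^2) / ([H₂] × [I₂]) = 3.0
[HI]^2 = Kc · (reactant terms)/(other product terms) = 3.0 · 12 / 1 = 36
[HI] = (36)^(1/2) = 6.0000 M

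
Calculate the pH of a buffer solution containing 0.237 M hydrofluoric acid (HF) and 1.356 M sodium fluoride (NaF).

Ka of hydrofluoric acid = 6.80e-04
pH = 3.93

pKa = -log(6.80e-04) = 3.17. pH = pKa + log([A⁻]/[HA]) = 3.17 + log(1.356/0.237)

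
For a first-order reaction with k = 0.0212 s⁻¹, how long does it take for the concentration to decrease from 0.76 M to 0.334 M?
38.78 s

From ln[A] = ln[A]₀ - k·t: t = ln([A]₀/[A])/k = ln(0.76/0.334)/0.0212 = ln(2.2754)/0.0212 = 0.8222/0.0212 = 38.78 s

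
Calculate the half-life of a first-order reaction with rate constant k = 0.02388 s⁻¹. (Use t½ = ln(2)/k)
29.03 s

t½ = ln(2)/k = 0.6931/0.02388 = 29.03 s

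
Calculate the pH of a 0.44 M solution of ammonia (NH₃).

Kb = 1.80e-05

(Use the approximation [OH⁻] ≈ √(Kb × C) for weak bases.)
pH = 11.45

[OH⁻] = √(Kb × C) = √(1.80e-05 × 0.44) = 2.8142e-03. pOH = 2.55, pH = 14 - pOH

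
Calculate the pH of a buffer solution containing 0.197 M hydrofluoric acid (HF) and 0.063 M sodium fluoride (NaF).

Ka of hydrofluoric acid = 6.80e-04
pH = 2.67

pKa = -log(6.80e-04) = 3.17. pH = pKa + log([A⁻]/[HA]) = 3.17 + log(0.063/0.197)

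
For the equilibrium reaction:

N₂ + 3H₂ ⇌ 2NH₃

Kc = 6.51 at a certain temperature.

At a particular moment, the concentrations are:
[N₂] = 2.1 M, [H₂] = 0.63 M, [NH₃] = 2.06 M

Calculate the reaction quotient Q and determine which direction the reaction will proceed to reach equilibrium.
Q = 8.082, Q > K, reaction proceeds reverse (toward reactants)

Q = ([NH₃]^2) / ([N₂] × [H₂]^3)
  = ((2.06)^2) / ((2.1)·(0.63)^3) = 4.2436/0.5251 = 8.082
Since Q = 8.082 > Kc = 6.51, the reaction proceeds reverse (toward reactants) to reach equilibrium.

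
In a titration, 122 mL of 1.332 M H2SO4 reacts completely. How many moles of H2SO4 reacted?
Moles = Molarity × Volume (L)
Moles = 1.332 M × 0.122 L = 0.1625 mol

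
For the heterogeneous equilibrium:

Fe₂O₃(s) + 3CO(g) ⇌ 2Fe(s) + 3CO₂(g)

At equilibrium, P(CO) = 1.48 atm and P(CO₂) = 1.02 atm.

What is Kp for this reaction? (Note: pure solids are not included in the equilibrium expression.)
K_p = 0.327

Solids (Fe₂O₃, Fe) are excluded.
Kp = P(CO₂)³/P(CO)³ = (1.02)³/(1.48)³ = 1.061/3.242 = 0.327.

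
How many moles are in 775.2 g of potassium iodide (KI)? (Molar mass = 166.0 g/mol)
Moles = 775.2 g ÷ 166.0 g/mol = 4.67 mol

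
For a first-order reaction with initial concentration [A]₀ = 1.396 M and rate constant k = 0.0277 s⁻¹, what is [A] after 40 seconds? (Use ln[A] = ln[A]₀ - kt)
0.4610 M

ln[A] = ln[A]₀ - k·t = ln(1.396) - (0.0277)·(40) = 0.3336 - 1.1080 = -0.7744
[A] = e^(-0.7744) = 0.4610 M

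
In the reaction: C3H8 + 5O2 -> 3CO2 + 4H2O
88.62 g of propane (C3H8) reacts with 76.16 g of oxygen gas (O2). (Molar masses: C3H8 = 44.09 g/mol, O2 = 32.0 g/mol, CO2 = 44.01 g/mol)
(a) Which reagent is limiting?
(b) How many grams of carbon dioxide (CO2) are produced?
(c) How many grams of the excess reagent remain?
(a) O2, (b) 62.85 g, (c) 67.63 g

Moles of C3H8 = 88.62 g ÷ 44.09 g/mol = 2.00998 mol
Moles of O2 = 76.16 g ÷ 32.0 g/mol = 2.38 mol
Moles ÷ coefficient: C3H8: 2.00998/1 = 2.01, O2: 2.38/5 = 0.476
(a) O2 has the smaller value, so O2 is the limiting reagent.
(b) Moles of CO2 = 2.38 mol O2 × (3/5) = 1.428 mol; mass = 1.428 mol × 44.01 g/mol = 62.85 g
(c) C3H8 consumed = 2.38 × (1/5) = 0.476 mol; remaining = 2.00998 − 0.476 = 1.53398 mol; mass = 1.53398 mol × 44.09 g/mol = 67.63 g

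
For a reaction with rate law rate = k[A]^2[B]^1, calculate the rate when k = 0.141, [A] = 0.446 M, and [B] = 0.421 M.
0.01181 M/s

rate = k·[A]^2·[B]^1 = 0.141·(0.446)^2·(0.421)^1 = 0.141·0.198916·0.421 = 0.01181 M/s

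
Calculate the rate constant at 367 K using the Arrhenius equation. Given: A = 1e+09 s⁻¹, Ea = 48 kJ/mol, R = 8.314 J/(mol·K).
1.47e+02 s⁻¹

k = A·exp(-Ea/(R·T)) = 1e+09·exp(-48000/(8.314·367)) = 1e+09·exp(-15.7313) = 1e+09·1.4722e-07 = 1.47e+02 s⁻¹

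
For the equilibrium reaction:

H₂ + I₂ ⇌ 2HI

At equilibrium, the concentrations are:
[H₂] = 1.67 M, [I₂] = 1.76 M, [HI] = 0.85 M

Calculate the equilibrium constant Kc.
K_c = 0.2458

Kc = ([HI]^2) / ([H₂] × [I₂])
   = ((0.85)^2) / ((1.67)·(1.76))
   = 0.7225 / 2.9392 = 0.2458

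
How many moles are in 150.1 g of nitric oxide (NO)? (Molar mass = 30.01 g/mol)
Moles = 150.1 g ÷ 30.01 g/mol = 5.002 mol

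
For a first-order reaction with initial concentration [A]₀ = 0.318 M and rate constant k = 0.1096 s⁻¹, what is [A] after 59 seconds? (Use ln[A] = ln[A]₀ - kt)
0.0005 M

ln[A] = ln[A]₀ - k·t = ln(0.318) - (0.1096)·(59) = -1.1457 - 6.4664 = -7.6121
[A] = e^(-7.6121) = 0.0005 M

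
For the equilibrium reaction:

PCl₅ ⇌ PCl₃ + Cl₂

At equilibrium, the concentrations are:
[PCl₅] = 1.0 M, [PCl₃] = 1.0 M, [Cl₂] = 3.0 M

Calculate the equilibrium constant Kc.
K_c = 3.0000

Kc = ([PCl₃] × [Cl₂]) / ([PCl₅])
   = ((1.0)·(3.0)) / ((1.0))
   = 3 / 1 = 3.0000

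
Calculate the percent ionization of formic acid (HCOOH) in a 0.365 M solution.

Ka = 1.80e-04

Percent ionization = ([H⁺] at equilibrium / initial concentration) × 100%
Percent ionization = 2.2%

Let x = [H⁺]. Ka = x²/(C - x) ⇒ x² + (1.80e-04)x - (1.80e-04)(0.365) = 0. x = 8.0161e-03. Percent = (8.0161e-03/0.365) × 100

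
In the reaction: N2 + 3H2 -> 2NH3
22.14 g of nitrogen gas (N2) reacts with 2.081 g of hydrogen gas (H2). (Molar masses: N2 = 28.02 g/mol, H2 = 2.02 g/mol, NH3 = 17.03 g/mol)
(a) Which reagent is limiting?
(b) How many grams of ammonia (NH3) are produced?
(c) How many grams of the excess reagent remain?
(a) H2, (b) 11.7 g, (c) 12.52 g

Moles of N2 = 22.14 g ÷ 28.02 g/mol = 0.79015 mol
Moles of H2 = 2.081 g ÷ 2.02 g/mol = 1.0302 mol
Moles ÷ coefficient: N2: 0.79015/1 = 0.7901, H2: 1.0302/3 = 0.3434
(a) H2 has the smaller value, so H2 is the limiting reagent.
(b) Moles of NH3 = 1.0302 mol H2 × (2/3) = 0.686799 mol; mass = 0.686799 mol × 17.03 g/mol = 11.7 g
(c) N2 consumed = 1.0302 × (1/3) = 0.343399 mol; remaining = 0.79015 − 0.343399 = 0.446751 mol; mass = 0.446751 mol × 28.02 g/mol = 12.52 g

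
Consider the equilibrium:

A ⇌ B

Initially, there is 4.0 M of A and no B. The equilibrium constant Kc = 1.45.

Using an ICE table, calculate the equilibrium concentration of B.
[B] = 2.367 M

ICE: [A] = 4.0 − x, [B] = x.
Kc = x/(4.0 − x) = 1.45 ⇒ x = 1.45·4.0/(1 + 1.45) = 5.8/2.45 = 2.367.
[B] = x = 2.367 M.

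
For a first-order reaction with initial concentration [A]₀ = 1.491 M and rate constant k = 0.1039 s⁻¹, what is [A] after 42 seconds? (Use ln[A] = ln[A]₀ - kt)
0.0190 M

ln[A] = ln[A]₀ - k·t = ln(1.491) - (0.1039)·(42) = 0.3994 - 4.3638 = -3.9644
[A] = e^(-3.9644) = 0.0190 M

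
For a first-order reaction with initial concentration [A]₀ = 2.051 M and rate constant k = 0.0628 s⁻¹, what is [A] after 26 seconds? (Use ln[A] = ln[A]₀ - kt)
0.4007 M

ln[A] = ln[A]₀ - k·t = ln(2.051) - (0.0628)·(26) = 0.7183 - 1.6328 = -0.9145
[A] = e^(-0.9145) = 0.4007 M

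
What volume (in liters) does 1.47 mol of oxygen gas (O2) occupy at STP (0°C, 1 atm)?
At STP, 1 mol of gas occupies 22.4 L
Volume = 1.47 mol × 22.4 L/mol = 32.93 L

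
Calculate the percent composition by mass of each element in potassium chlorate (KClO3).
K: 31.91%, Cl: 28.93%, O: 39.17%

Molar mass of KClO3 = 122.55 g/mol
% K = (1 × 39.1) / 122.55 × 100% = 39.1 / 122.55 × 100% = 31.91%
% Cl = (1 × 35.45) / 122.55 × 100% = 35.45 / 122.55 × 100% = 28.93%
% O = (3 × 16.0) / 122.55 × 100% = 48 / 122.55 × 100% = 39.17%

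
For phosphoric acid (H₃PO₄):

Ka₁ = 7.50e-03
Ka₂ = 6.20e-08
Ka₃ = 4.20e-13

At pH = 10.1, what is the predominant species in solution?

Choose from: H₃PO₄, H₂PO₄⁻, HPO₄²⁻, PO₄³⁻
HPO₄²⁻

pKa1 = 2.12, pKa2 = 7.21, pKa3 = 12.38. Each pKa is the crossover between adjacent species; pH = 10.1 lies in the region where HPO₄²⁻ predominates.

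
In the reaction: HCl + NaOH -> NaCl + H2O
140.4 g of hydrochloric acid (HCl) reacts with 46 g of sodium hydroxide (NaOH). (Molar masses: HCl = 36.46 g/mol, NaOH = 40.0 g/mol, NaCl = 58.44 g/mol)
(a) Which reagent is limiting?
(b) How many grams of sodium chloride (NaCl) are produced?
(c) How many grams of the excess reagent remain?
(a) NaOH, (b) 67.21 g, (c) 98.47 g

Moles of HCl = 140.4 g ÷ 36.46 g/mol = 3.8508 mol
Moles of NaOH = 46 g ÷ 40.0 g/mol = 1.15 mol
Moles ÷ coefficient: HCl: 3.8508/1 = 3.851, NaOH: 1.15/1 = 1.15
(a) NaOH has the smaller value, so NaOH is the limiting reagent.
(b) Moles of NaCl = 1.15 mol NaOH × (1/1) = 1.15 mol; mass = 1.15 mol × 58.44 g/mol = 67.21 g
(c) HCl consumed = 1.15 × (1/1) = 1.15 mol; remaining = 3.8508 − 1.15 = 2.7008 mol; mass = 2.7008 mol × 36.46 g/mol = 98.47 g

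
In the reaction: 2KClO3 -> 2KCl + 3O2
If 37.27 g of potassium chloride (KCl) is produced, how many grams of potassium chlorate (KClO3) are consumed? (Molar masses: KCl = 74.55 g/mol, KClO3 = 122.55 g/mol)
Moles of KCl = 37.27 g ÷ 74.55 g/mol = 0.499933 mol
Mole ratio: 2 mol KClO3 / 2 mol KCl
Moles of KClO3 = 0.499933 × (2/2) = 0.499933 mol
Mass of KClO3 = 0.499933 mol × 122.55 g/mol = 61.27 g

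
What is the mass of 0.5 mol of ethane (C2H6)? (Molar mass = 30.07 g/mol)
Mass = 0.5 mol × 30.07 g/mol = 15.04 g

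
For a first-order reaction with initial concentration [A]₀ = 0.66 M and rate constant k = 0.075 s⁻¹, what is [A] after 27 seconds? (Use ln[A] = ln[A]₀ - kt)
0.0871 M

ln[A] = ln[A]₀ - k·t = ln(0.66) - (0.075)·(27) = -0.4155 - 2.0250 = -2.4405
[A] = e^(-2.4405) = 0.0871 M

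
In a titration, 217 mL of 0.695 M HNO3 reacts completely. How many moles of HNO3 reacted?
Moles = Molarity × Volume (L)
Moles = 0.695 M × 0.217 L = 0.1508 mol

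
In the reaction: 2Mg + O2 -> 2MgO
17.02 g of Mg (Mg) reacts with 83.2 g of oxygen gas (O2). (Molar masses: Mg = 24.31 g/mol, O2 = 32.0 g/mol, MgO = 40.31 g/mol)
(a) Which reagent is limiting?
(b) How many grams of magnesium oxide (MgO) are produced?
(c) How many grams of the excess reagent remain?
(a) Mg, (b) 28.22 g, (c) 72 g

Moles of Mg = 17.02 g ÷ 24.31 g/mol = 0.700123 mol
Moles of O2 = 83.2 g ÷ 32.0 g/mol = 2.6 mol
Moles ÷ coefficient: Mg: 0.700123/2 = 0.3501, O2: 2.6/1 = 2.6
(a) Mg has the smaller value, so Mg is the limiting reagent.
(b) Moles of MgO = 0.700123 mol Mg × (2/2) = 0.700123 mol; mass = 0.700123 mol × 40.31 g/mol = 28.22 g
(c) O2 consumed = 0.700123 × (1/2) = 0.350062 mol; remaining = 2.6 − 0.350062 = 2.24994 mol; mass = 2.24994 mol × 32.0 g/mol = 72 g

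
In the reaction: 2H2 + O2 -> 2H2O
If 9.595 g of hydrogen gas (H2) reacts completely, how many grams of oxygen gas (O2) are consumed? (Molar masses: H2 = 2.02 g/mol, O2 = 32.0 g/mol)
Moles of H2 = 9.595 g ÷ 2.02 g/mol = 4.75 mol
Mole ratio: 1 mol O2 / 2 mol H2
Moles of O2 = 4.75 × (1/2) = 2.375 mol
Mass of O2 = 2.375 mol × 32.0 g/mol = 76 g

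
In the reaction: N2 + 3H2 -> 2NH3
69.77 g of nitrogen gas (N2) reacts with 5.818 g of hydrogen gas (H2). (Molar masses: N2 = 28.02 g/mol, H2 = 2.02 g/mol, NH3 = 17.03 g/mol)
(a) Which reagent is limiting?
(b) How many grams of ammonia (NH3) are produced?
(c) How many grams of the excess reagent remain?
(a) H2, (b) 32.7 g, (c) 42.87 g

Moles of N2 = 69.77 g ÷ 28.02 g/mol = 2.49001 mol
Moles of H2 = 5.818 g ÷ 2.02 g/mol = 2.8802 mol
Moles ÷ coefficient: N2: 2.49001/1 = 2.49, H2: 2.8802/3 = 0.9601
(a) H2 has the smaller value, so H2 is the limiting reagent.
(b) Moles of NH3 = 2.8802 mol H2 × (2/3) = 1.92013 mol; mass = 1.92013 mol × 17.03 g/mol = 32.7 g
(c) N2 consumed = 2.8802 × (1/3) = 0.960066 mol; remaining = 2.49001 − 0.960066 = 1.52994 mol; mass = 1.52994 mol × 28.02 g/mol = 42.87 g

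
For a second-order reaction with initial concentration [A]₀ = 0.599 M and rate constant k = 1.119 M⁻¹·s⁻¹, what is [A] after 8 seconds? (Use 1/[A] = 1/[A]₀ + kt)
0.0941 M

1/[A] = 1/[A]₀ + k·t = 1/0.599 + (1.119)·(8) = 1.6694 + 8.9520 = 10.6214
[A] = 1/10.6214 = 0.0941 M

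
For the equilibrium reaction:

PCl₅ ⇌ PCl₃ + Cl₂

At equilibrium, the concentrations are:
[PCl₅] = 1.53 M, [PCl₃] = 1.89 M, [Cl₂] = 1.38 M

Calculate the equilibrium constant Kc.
K_c = 1.7047

Kc = ([PCl₃] × [Cl₂]) / ([PCl₅])
   = ((1.89)·(1.38)) / ((1.53))
   = 2.6082 / 1.53 = 1.7047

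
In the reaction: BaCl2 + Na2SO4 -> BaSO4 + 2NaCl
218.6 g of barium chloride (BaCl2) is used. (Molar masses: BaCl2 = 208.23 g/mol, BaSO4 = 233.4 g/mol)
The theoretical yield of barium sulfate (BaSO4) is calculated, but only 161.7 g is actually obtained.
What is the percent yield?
Moles of BaCl2 = 218.6 g ÷ 208.23 g/mol = 1.0498 mol
Mole ratio: 1 mol BaSO4 / 1 mol BaCl2
Moles of BaSO4 = 1.0498 × (1/1) = 1.0498 mol
Theoretical yield = 1.0498 mol × 233.4 g/mol = 245.02 g
Actual yield = 161.7 g
Percent yield = (161.7 / 245.02) × 100% = 66.0%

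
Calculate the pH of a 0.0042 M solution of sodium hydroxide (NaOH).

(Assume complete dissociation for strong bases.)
pH = 11.62

[OH⁻] = 0.0042 M for strong base. pOH = -log[OH⁻] = 2.38, pH = 14 - pOH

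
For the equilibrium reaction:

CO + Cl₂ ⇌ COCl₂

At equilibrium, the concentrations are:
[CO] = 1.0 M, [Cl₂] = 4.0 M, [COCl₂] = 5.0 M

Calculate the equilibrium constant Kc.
K_c = 1.2500

Kc = ([COCl₂]) / ([CO] × [Cl₂])
   = ((5.0)) / ((1.0)·(4.0))
   = 5 / 4 = 1.2500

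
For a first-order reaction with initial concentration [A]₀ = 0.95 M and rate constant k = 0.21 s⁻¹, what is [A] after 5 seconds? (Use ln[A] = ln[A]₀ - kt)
0.3324 M

ln[A] = ln[A]₀ - k·t = ln(0.95) - (0.21)·(5) = -0.0513 - 1.0500 = -1.1013
[A] = e^(-1.1013) = 0.3324 M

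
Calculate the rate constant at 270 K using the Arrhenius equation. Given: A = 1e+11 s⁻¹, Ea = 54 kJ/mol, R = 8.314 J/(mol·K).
3.57e+00 s⁻¹

k = A·exp(-Ea/(R·T)) = 1e+11·exp(-54000/(8.314·270)) = 1e+11·exp(-24.0558) = 1e+11·3.5702e-11 = 3.57e+00 s⁻¹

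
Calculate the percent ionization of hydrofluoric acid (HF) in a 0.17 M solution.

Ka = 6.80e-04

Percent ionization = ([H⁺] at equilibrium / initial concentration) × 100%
Percent ionization = 6.13%

Let x = [H⁺]. Ka = x²/(C - x) ⇒ x² + (6.80e-04)x - (6.80e-04)(0.17) = 0. x = 1.0417e-02. Percent = (1.0417e-02/0.17) × 100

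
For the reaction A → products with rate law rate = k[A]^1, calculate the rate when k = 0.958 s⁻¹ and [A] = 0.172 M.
0.1648 M/s

rate = k·[A]^1 = 0.958·(0.172)^1 = 0.958·0.172 = 0.1648 M/s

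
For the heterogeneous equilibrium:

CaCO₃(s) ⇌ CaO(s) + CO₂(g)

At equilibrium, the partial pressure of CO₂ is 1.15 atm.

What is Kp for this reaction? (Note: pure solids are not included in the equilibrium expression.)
K_p = 1.15

Solids (CaCO₃, CaO) have activity 1 and are excluded.
Kp = P(CO₂) = 1.15.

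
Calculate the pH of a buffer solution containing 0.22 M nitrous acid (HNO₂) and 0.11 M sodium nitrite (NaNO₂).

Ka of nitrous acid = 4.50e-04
pH = 3.05

pKa = -log(4.50e-04) = 3.35. pH = pKa + log([A⁻]/[HA]) = 3.35 + log(0.11/0.22)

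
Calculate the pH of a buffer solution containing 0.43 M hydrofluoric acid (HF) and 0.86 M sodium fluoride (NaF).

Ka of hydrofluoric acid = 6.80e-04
pH = 3.47

pKa = -log(6.80e-04) = 3.17. pH = pKa + log([A⁻]/[HA]) = 3.17 + log(0.86/0.43)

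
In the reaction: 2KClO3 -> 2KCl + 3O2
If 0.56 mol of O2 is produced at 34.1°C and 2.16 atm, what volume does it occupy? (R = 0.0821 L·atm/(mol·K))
T = 34.1°C + 273.15 = 307.25 K
V = nRT/P = (0.56 × 0.0821 × 307.25) / 2.16
V = 6.54 L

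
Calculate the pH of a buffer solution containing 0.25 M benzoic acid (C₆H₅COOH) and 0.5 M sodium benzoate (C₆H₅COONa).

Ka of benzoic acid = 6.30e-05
pH = 4.50

pKa = -log(6.30e-05) = 4.20. pH = pKa + log([A⁻]/[HA]) = 4.20 + log(0.5/0.25)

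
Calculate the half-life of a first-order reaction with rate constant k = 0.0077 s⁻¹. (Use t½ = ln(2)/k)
90.02 s

t½ = ln(2)/k = 0.6931/0.0077 = 90.02 s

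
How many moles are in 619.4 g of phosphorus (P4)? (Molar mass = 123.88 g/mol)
Moles = 619.4 g ÷ 123.88 g/mol = 5 mol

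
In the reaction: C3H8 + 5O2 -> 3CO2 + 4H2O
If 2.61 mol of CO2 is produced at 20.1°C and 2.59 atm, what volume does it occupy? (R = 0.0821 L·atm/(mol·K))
T = 20.1°C + 273.15 = 293.25 K
V = nRT/P = (2.61 × 0.0821 × 293.25) / 2.59
V = 24.26 L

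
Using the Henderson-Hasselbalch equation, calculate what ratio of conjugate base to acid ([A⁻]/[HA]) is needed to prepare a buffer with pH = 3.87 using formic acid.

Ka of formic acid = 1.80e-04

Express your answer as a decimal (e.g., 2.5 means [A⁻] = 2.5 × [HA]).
[A⁻]/[HA] = 1.334

pKa = −log(1.80e-04) = 3.7447. pH = pKa + log([A⁻]/[HA]). 3.87 = 3.7447 + log(ratio). log(ratio) = 3.87 − 3.7447 = 0.1253. ratio = 10^(0.1253) = 1.334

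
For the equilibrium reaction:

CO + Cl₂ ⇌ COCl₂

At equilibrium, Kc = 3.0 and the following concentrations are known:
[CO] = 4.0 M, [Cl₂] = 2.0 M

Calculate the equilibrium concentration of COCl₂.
[COCl₂] = 24.0000 M

Kc = ([COCl₂]) / ([CO] × [Cl₂]) = 3.0
[COCl₂]^1 = Kc · (reactant terms)/(other product terms) = 3.0 · 8 / 1 = 24
[COCl₂] = 24.0000 M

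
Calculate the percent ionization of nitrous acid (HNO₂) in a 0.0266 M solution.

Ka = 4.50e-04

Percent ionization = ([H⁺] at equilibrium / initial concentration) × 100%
Percent ionization = 12.2%

Let x = [H⁺]. Ka = x²/(C - x) ⇒ x² + (4.50e-04)x - (4.50e-04)(0.0266) = 0. x = 3.2421e-03. Percent = (3.2421e-03/0.0266) × 100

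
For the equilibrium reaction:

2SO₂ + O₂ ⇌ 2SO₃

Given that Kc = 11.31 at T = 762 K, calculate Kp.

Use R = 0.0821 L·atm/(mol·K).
K_p = 0.1808

Δn = (moles gaseous products) − (moles gaseous reactants) = -1
T = 762 K; RT = 0.0821 × 762 = 62.5602
Kp = Kc·(RT)^Δn = 11.31 × (62.5602)^-1 = 11.31 × 0.0159846 = 0.1808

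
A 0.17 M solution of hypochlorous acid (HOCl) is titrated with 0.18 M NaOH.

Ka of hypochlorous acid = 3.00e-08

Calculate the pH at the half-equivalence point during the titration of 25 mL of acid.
pH = pKa = 7.52

At the half-equivalence point, [HA] = [A⁻], so by Henderson–Hasselbalch pH = pKa + log(1) = pKa.
pKa = −log(3.00e-08) = 7.52.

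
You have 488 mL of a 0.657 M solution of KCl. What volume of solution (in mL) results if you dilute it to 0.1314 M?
Using M₁V₁ = M₂V₂:
0.657 × 488 = 0.1314 × V₂
V₂ = (0.657 × 488) / 0.1314 = 2440 mL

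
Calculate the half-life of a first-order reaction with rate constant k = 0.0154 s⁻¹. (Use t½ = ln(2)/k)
45.01 s

t½ = ln(2)/k = 0.6931/0.0154 = 45.01 s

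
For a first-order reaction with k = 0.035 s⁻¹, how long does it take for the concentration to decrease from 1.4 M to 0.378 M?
37.41 s

From ln[A] = ln[A]₀ - k·t: t = ln([A]₀/[A])/k = ln(1.4/0.378)/0.035 = ln(3.7037)/0.035 = 1.3093/0.035 = 37.41 s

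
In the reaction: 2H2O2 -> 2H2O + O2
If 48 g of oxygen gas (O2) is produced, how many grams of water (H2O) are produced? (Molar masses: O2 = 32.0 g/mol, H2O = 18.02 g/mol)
Moles of O2 = 48 g ÷ 32.0 g/mol = 1.5 mol
Mole ratio: 2 mol H2O / 1 mol O2
Moles of H2O = 1.5 × (2/1) = 3 mol
Mass of H2O = 3 mol × 18.02 g/mol = 54.06 g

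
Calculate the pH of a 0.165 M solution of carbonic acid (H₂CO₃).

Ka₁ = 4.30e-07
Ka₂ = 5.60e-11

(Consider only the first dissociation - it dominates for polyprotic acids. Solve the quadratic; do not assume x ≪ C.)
pH = 3.57

x² + Ka₁·x − Ka₁·C = 0 with Ka₁ = 4.30e-07, C = 0.165.
x = (−Ka₁ + √(Ka₁² + 4·Ka₁·C))/2 = 2.6615e-04 M, so pH = 3.57.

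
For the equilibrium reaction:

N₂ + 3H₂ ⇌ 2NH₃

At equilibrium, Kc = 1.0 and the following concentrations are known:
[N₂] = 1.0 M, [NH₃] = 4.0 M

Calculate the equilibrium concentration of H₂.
[H₂] = 2.5198 M

Kc = ([NH₃]^2) / ([N₂] × [H₂]^3) = 1.0
[H₂]^3 = (product terms)/(Kc · other reactant terms) = 16 / (1.0 · 1) = 16
[H₂] = (16)^(1/3) = 2.5198 M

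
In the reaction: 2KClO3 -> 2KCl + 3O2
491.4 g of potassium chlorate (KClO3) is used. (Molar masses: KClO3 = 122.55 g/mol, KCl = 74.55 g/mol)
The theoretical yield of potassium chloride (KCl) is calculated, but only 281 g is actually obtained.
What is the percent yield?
Moles of KClO3 = 491.4 g ÷ 122.55 g/mol = 4.00979 mol
Mole ratio: 2 mol KCl / 2 mol KClO3
Moles of KCl = 4.00979 × (2/2) = 4.00979 mol
Theoretical yield = 4.00979 mol × 74.55 g/mol = 298.93 g
Actual yield = 281 g
Percent yield = (281 / 298.93) × 100% = 94.0%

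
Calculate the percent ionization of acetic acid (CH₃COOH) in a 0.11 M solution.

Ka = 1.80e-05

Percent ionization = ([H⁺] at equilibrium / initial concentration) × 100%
Percent ionization = 1.27%

Let x = [H⁺]. Ka = x²/(C - x) ⇒ x² + (1.80e-05)x - (1.80e-05)(0.11) = 0. x = 1.3982e-03. Percent = (1.3982e-03/0.11) × 100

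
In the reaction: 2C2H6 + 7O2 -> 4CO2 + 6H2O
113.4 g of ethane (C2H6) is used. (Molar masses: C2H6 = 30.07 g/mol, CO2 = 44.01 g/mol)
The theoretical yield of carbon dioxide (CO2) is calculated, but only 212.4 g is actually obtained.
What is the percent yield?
Moles of C2H6 = 113.4 g ÷ 30.07 g/mol = 3.7712 mol
Mole ratio: 4 mol CO2 / 2 mol C2H6
Moles of CO2 = 3.7712 × (4/2) = 7.5424 mol
Theoretical yield = 7.5424 mol × 44.01 g/mol = 331.94 g
Actual yield = 212.4 g
Percent yield = (212.4 / 331.94) × 100% = 64.0%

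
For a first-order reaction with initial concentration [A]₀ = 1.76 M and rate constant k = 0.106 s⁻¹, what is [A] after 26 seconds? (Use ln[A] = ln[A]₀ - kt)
0.1118 M

ln[A] = ln[A]₀ - k·t = ln(1.76) - (0.106)·(26) = 0.5653 - 2.7560 = -2.1907
[A] = e^(-2.1907) = 0.1118 M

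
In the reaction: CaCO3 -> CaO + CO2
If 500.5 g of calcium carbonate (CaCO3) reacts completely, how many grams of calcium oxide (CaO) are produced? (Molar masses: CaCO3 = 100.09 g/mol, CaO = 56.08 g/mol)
Moles of CaCO3 = 500.5 g ÷ 100.09 g/mol = 5.0005 mol
Mole ratio: 1 mol CaO / 1 mol CaCO3
Moles of CaO = 5.0005 × (1/1) = 5.0005 mol
Mass of CaO = 5.0005 mol × 56.08 g/mol = 280.4 g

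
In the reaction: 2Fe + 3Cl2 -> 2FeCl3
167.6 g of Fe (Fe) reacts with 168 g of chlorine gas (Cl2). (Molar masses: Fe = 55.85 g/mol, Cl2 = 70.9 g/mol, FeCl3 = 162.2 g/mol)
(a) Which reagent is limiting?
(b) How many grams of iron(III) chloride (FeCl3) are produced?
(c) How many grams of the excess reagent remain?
(a) Cl2, (b) 256.2 g, (c) 79.37 g

Moles of Fe = 167.6 g ÷ 55.85 g/mol = 3.0009 mol
Moles of Cl2 = 168 g ÷ 70.9 g/mol = 2.36953 mol
Moles ÷ coefficient: Fe: 3.0009/2 = 1.5, Cl2: 2.36953/3 = 0.7898
(a) Cl2 has the smaller value, so Cl2 is the limiting reagent.
(b) Moles of FeCl3 = 2.36953 mol Cl2 × (2/3) = 1.57969 mol; mass = 1.57969 mol × 162.2 g/mol = 256.2 g
(c) Fe consumed = 2.36953 × (2/3) = 1.57969 mol; remaining = 3.0009 − 1.57969 = 1.42121 mol; mass = 1.42121 mol × 55.85 g/mol = 79.37 g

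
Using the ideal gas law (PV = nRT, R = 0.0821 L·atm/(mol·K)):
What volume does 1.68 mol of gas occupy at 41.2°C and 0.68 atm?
T = 41.2°C + 273.15 = 314.35 K
V = nRT/P = (1.68 × 0.0821 × 314.35) / 0.68
V = 63.76 L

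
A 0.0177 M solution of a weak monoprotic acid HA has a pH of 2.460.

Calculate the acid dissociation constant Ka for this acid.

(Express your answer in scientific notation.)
K_a = 8.45e-04

[H⁺] = 10^(−pH) = 10^(−2.460) = 3.467e-03 M. For HA ⇌ H⁺ + A⁻, Ka = x²/(C − x) = (3.467e-03)²/(0.0177 − 3.467e-03) = 8.45e-04.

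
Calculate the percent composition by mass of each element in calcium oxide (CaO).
Ca: 71.47%, O: 28.53%

Molar mass of CaO = 56.08 g/mol
% Ca = (1 × 40.08) / 56.08 × 100% = 40.08 / 56.08 × 100% = 71.47%
% O = (1 × 16.0) / 56.08 × 100% = 16 / 56.08 × 100% = 28.53%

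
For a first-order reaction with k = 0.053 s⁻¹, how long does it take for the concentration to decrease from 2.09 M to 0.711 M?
20.34 s

From ln[A] = ln[A]₀ - k·t: t = ln([A]₀/[A])/k = ln(2.09/0.711)/0.053 = ln(2.9395)/0.053 = 1.0782/0.053 = 20.34 s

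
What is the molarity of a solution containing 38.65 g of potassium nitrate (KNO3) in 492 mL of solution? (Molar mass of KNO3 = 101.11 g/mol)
Moles of KNO3 = 38.65 g ÷ 101.11 g/mol = 0.382257 mol
Volume = 492 mL = 0.492 L
Molarity = 0.382257 mol ÷ 0.492 L = 0.7769 M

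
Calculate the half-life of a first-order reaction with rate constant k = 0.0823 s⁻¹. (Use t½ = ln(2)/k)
8.42 s

t½ = ln(2)/k = 0.6931/0.0823 = 8.42 s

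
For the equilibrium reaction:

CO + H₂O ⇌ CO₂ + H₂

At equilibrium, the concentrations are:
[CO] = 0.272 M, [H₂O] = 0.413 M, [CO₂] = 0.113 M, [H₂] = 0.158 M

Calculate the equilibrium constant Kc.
K_c = 0.1589

Kc = ([CO₂] × [H₂]) / ([CO] × [H₂O])
   = ((0.113)·(0.158)) / ((0.272)·(0.413))
   = 0.017854 / 0.11234 = 0.1589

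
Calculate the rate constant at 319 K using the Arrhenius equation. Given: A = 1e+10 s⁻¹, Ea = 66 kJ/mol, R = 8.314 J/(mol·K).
1.56e-01 s⁻¹

k = A·exp(-Ea/(R·T)) = 1e+10·exp(-66000/(8.314·319)) = 1e+10·exp(-24.8853) = 1e+10·1.5576e-11 = 1.56e-01 s⁻¹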